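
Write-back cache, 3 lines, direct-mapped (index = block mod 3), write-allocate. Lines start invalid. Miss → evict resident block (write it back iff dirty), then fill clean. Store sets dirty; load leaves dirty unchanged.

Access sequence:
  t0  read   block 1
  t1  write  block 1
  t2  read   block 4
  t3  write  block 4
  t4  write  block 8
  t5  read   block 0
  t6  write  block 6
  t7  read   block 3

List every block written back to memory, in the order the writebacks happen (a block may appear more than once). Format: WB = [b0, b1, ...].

0: R B1 → L1 miss [-]
1: W B1 → L1 hit [D]
2: R B4 → L1 miss wb→B1 [-]
3: W B4 → L1 hit [D]
4: W B8 → L2 miss [D]
5: R B0 → L0 miss [-]
6: W B6 → L0 miss [D]
7: R B3 → L0 miss wb→B6 [-]

WB = [1, 6]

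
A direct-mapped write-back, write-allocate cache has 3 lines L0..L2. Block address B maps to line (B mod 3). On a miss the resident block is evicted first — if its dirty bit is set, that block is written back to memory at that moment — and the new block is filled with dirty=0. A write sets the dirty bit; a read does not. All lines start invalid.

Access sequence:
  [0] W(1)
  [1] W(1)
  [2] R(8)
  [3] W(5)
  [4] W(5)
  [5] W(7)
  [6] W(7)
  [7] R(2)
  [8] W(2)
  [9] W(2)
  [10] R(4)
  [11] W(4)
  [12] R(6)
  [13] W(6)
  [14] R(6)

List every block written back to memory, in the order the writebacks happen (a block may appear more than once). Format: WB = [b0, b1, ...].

WB = [1, 5, 7]

0: W B1 → L1 miss [D]
1: W B1 → L1 hit [D]
2: R B8 → L2 miss [-]
3: W B5 → L2 miss [D]
4: W B5 → L2 hit [D]
5: W B7 → L1 miss wb→B1 [D]
6: W B7 → L1 hit [D]
7: R B2 → L2 miss wb→B5 [-]
8: W B2 → L2 hit [D]
9: W B2 → L2 hit [D]
10: R B4 → L1 miss wb→B7 [-]
11: W B4 → L1 hit [D]
12: R B6 → L0 miss [-]
13: W B6 → L0 hit [D]
14: R B6 → L0 hit [D]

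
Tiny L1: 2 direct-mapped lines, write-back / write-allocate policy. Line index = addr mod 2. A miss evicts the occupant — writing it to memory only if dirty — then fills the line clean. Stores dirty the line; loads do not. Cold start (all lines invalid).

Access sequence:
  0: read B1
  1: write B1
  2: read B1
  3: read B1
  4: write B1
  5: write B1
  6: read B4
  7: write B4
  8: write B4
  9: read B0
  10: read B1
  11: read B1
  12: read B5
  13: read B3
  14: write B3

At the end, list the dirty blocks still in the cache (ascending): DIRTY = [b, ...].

DIRTY = [3]

  0 | R B1 → L1 miss [-]
  1 | W B1 → L1 hit [D]
  2 | R B1 → L1 hit [D]
  3 | R B1 → L1 hit [D]
  4 | W B1 → L1 hit [D]
  5 | W B1 → L1 hit [D]
  6 | R B4 → L0 miss [-]
  7 | W B4 → L0 hit [D]
  8 | W B4 → L0 hit [D]
  9 | R B0 → L0 miss wb→B4 [-]
  10 | R B1 → L1 hit [D]
  11 | R B1 → L1 hit [D]
  12 | R B5 → L1 miss wb→B1 [-]
  13 | R B3 → L1 miss [-]
  14 | W B3 → L1 hit [D]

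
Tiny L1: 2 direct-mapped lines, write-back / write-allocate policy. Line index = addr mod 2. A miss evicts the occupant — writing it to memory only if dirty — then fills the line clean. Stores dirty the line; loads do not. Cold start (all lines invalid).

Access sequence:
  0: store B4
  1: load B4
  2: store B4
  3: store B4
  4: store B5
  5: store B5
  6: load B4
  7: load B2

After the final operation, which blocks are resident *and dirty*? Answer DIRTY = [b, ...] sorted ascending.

DIRTY = [5]

0: W B4 → L0 miss [D]
1: R B4 → L0 hit [D]
2: W B4 → L0 hit [D]
3: W B4 → L0 hit [D]
4: W B5 → L1 miss [D]
5: W B5 → L1 hit [D]
6: R B4 → L0 hit [D]
7: R B2 → L0 miss wb→B4 [-]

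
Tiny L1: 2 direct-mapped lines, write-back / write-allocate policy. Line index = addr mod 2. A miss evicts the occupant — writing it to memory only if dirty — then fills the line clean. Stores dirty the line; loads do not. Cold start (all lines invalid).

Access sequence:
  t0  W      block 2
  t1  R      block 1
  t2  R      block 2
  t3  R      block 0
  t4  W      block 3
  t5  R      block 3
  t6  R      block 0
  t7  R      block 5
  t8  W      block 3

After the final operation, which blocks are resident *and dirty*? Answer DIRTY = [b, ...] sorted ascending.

  0 | W B2 → L0 miss [D]
  1 | R B1 → L1 miss [-]
  2 | R B2 → L0 hit [D]
  3 | R B0 → L0 miss wb→B2 [-]
  4 | W B3 → L1 miss [D]
  5 | R B3 → L1 hit [D]
  6 | R B0 → L0 hit [-]
  7 | R B5 → L1 miss wb→B3 [-]
  8 | W B3 → L1 miss [D]

DIRTY = [3]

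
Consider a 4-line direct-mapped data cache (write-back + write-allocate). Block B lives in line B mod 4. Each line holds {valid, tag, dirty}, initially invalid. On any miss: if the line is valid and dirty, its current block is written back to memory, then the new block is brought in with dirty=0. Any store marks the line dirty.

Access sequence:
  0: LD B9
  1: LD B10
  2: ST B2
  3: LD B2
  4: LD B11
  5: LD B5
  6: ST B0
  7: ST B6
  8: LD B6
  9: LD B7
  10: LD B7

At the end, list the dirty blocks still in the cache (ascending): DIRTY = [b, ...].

0: R B9 -> L1 miss  d=-]
1: R B10 -> L2 miss  d=-]
2: W B2 -> L2 miss  d=D]
3: R B2 -> L2 hit  d=D]
4: R B11 -> L3 miss  d=-]
5: R B5 -> L1 miss  d=-]
6: W B0 -> L0 miss  d=D]
7: W B6 -> L2 miss wb->B2  d=D]
8: R B6 -> L2 hit  d=D]
9: R B7 -> L3 miss  d=-]
10: R B7 -> L3 hit  d=-]

DIRTY = [0, 6]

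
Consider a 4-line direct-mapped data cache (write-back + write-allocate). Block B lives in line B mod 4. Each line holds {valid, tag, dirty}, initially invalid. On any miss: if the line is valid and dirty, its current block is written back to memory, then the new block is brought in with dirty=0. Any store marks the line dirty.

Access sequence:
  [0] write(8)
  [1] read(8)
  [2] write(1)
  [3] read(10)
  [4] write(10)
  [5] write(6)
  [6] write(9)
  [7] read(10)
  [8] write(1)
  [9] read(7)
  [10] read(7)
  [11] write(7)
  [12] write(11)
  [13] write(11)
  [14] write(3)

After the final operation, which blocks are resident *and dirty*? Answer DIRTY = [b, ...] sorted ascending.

0: W B8 -> L0 miss  d=D]
1: R B8 -> L0 hit  d=D]
2: W B1 -> L1 miss  d=D]
3: R B10 -> L2 miss  d=-]
4: W B10 -> L2 hit  d=D]
5: W B6 -> L2 miss wb->B10  d=D]
6: W B9 -> L1 miss wb->B1  d=D]
7: R B10 -> L2 miss wb->B6  d=-]
8: W B1 -> L1 miss wb->B9  d=D]
9: R B7 -> L3 miss  d=-]
10: R B7 -> L3 hit  d=-]
11: W B7 -> L3 hit  d=D]
12: W B11 -> L3 miss wb->B7  d=D]
13: W B11 -> L3 hit  d=D]
14: W B3 -> L3 miss wb->B11  d=D]

DIRTY = [1, 3, 8]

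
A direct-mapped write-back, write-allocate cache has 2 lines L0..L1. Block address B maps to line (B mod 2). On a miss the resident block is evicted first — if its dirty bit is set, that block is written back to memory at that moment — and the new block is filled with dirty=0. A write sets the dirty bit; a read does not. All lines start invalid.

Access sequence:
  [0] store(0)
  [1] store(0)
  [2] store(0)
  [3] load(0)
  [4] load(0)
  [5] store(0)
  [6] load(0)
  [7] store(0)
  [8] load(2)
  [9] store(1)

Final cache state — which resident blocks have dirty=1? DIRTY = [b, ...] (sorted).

DIRTY = [1]

  0 | W B0 → L0 miss [D]
  1 | W B0 → L0 hit [D]
  2 | W B0 → L0 hit [D]
  3 | R B0 → L0 hit [D]
  4 | R B0 → L0 hit [D]
  5 | W B0 → L0 hit [D]
  6 | R B0 → L0 hit [D]
  7 | W B0 → L0 hit [D]
  8 | R B2 → L0 miss wb→B0 [-]
  9 | W B1 → L1 miss [D]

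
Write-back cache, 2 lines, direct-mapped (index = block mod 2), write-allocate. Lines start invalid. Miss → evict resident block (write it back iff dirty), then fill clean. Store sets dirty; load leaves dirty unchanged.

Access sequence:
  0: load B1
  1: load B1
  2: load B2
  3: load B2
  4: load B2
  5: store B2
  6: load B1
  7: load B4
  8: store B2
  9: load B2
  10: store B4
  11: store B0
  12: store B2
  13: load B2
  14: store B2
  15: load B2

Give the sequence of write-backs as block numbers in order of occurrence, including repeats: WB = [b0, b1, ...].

  0 | R B1 → L1 miss [-]
  1 | R B1 → L1 hit [-]
  2 | R B2 → L0 miss [-]
  3 | R B2 → L0 hit [-]
  4 | R B2 → L0 hit [-]
  5 | W B2 → L0 hit [D]
  6 | R B1 → L1 hit [-]
  7 | R B4 → L0 miss wb→B2 [-]
  8 | W B2 → L0 miss [D]
  9 | R B2 → L0 hit [D]
  10 | W B4 → L0 miss wb→B2 [D]
  11 | W B0 → L0 miss wb→B4 [D]
  12 | W B2 → L0 miss wb→B0 [D]
  13 | R B2 → L0 hit [D]
  14 | W B2 → L0 hit [D]
  15 | R B2 → L0 hit [D]

WB = [2, 2, 4, 0]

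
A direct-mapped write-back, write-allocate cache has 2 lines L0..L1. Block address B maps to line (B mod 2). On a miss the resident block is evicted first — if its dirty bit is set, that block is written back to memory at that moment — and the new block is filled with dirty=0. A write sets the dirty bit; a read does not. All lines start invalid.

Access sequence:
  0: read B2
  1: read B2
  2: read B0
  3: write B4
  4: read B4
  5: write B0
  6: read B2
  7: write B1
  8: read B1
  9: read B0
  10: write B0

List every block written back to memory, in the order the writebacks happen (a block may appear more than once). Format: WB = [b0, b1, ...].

WB = [4, 0]

0: R B2 -> L0 miss  d=-]
1: R B2 -> L0 hit  d=-]
2: R B0 -> L0 miss  d=-]
3: W B4 -> L0 miss  d=D]
4: R B4 -> L0 hit  d=D]
5: W B0 -> L0 miss wb->B4  d=D]
6: R B2 -> L0 miss wb->B0  d=-]
7: W B1 -> L1 miss  d=D]
8: R B1 -> L1 hit  d=D]
9: R B0 -> L0 miss  d=-]
10: W B0 -> L0 hit  d=D]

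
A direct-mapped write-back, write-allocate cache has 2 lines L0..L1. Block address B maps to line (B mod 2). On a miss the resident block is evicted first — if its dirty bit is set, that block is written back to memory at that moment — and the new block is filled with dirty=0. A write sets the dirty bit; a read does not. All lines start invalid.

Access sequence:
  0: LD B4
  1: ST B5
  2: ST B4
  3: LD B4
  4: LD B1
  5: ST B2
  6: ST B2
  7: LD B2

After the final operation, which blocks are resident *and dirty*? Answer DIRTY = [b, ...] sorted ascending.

DIRTY = [2]

  0 | R B4 → L0 miss [-]
  1 | W B5 → L1 miss [D]
  2 | W B4 → L0 hit [D]
  3 | R B4 → L0 hit [D]
  4 | R B1 → L1 miss wb→B5 [-]
  5 | W B2 → L0 miss wb→B4 [D]
  6 | W B2 → L0 hit [D]
  7 | R B2 → L0 hit [D]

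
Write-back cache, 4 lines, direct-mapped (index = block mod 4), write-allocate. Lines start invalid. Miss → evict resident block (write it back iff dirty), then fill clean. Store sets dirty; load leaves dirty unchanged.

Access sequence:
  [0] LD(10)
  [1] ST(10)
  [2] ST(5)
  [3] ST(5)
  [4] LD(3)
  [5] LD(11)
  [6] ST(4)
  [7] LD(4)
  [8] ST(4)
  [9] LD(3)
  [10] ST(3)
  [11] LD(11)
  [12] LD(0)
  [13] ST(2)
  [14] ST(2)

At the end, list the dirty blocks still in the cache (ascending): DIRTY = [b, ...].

DIRTY = [2, 5]

0: R B10 -> L2 miss  d=-]
1: W B10 -> L2 hit  d=D]
2: W B5 -> L1 miss  d=D]
3: W B5 -> L1 hit  d=D]
4: R B3 -> L3 miss  d=-]
5: R B11 -> L3 miss  d=-]
6: W B4 -> L0 miss  d=D]
7: R B4 -> L0 hit  d=D]
8: W B4 -> L0 hit  d=D]
9: R B3 -> L3 miss  d=-]
10: W B3 -> L3 hit  d=D]
11: R B11 -> L3 miss wb->B3  d=-]
12: R B0 -> L0 miss wb->B4  d=-]
13: W B2 -> L2 miss wb->B10  d=D]
14: W B2 -> L2 hit  d=D]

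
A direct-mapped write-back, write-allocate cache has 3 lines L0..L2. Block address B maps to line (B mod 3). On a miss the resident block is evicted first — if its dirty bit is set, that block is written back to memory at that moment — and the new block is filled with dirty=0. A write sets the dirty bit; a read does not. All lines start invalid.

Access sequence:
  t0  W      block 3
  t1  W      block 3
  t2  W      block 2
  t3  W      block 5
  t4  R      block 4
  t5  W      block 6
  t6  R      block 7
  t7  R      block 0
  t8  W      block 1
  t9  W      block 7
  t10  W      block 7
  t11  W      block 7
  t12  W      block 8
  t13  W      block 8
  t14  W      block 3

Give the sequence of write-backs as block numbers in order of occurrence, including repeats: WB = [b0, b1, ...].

WB = [2, 3, 6, 1, 5]

0: W B3 → L0 miss [D]
1: W B3 → L0 hit [D]
2: W B2 → L2 miss [D]
3: W B5 → L2 miss wb→B2 [D]
4: R B4 → L1 miss [-]
5: W B6 → L0 miss wb→B3 [D]
6: R B7 → L1 miss [-]
7: R B0 → L0 miss wb→B6 [-]
8: W B1 → L1 miss [D]
9: W B7 → L1 miss wb→B1 [D]
10: W B7 → L1 hit [D]
11: W B7 → L1 hit [D]
12: W B8 → L2 miss wb→B5 [D]
13: W B8 → L2 hit [D]
14: W B3 → L0 miss [D]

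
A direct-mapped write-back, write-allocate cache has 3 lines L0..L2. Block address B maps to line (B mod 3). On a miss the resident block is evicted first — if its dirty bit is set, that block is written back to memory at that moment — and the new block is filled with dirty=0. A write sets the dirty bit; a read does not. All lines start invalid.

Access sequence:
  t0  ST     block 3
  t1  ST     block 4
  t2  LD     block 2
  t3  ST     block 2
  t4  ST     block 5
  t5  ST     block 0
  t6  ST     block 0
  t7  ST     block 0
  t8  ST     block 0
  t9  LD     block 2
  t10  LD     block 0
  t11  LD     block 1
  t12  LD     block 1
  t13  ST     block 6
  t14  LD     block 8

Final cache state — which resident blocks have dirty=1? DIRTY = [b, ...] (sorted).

DIRTY = [6]

  0 | W B3 → L0 miss [D]
  1 | W B4 → L1 miss [D]
  2 | R B2 → L2 miss [-]
  3 | W B2 → L2 hit [D]
  4 | W B5 → L2 miss wb→B2 [D]
  5 | W B0 → L0 miss wb→B3 [D]
  6 | W B0 → L0 hit [D]
  7 | W B0 → L0 hit [D]
  8 | W B0 → L0 hit [D]
  9 | R B2 → L2 miss wb→B5 [-]
  10 | R B0 → L0 hit [D]
  11 | R B1 → L1 miss wb→B4 [-]
  12 | R B1 → L1 hit [-]
  13 | W B6 → L0 miss wb→B0 [D]
  14 | R B8 → L2 miss [-]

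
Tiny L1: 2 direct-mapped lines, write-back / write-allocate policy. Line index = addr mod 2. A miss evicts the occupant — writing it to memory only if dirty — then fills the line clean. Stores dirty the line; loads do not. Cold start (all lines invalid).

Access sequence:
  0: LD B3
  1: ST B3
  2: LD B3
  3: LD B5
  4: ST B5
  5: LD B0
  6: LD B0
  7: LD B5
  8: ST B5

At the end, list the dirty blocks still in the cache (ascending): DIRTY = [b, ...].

0: R B3 -> L1 miss  d=-]
1: W B3 -> L1 hit  d=D]
2: R B3 -> L1 hit  d=D]
3: R B5 -> L1 miss wb->B3  d=-]
4: W B5 -> L1 hit  d=D]
5: R B0 -> L0 miss  d=-]
6: R B0 -> L0 hit  d=-]
7: R B5 -> L1 hit  d=D]
8: W B5 -> L1 hit  d=D]

DIRTY = [5]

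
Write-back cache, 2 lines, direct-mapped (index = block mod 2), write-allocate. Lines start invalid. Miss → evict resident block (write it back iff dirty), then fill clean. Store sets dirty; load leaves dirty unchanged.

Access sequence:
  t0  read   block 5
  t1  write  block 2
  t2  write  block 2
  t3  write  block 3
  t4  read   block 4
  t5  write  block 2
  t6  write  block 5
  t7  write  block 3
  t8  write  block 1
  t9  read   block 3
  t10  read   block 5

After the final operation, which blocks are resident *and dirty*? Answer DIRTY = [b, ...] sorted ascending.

DIRTY = [2]

0: R B5 -> L1 miss  d=-]
1: W B2 -> L0 miss  d=D]
2: W B2 -> L0 hit  d=D]
3: W B3 -> L1 miss  d=D]
4: R B4 -> L0 miss wb->B2  d=-]
5: W B2 -> L0 miss  d=D]
6: W B5 -> L1 miss wb->B3  d=D]
7: W B3 -> L1 miss wb->B5  d=D]
8: W B1 -> L1 miss wb->B3  d=D]
9: R B3 -> L1 miss wb->B1  d=-]
10: R B5 -> L1 miss  d=-]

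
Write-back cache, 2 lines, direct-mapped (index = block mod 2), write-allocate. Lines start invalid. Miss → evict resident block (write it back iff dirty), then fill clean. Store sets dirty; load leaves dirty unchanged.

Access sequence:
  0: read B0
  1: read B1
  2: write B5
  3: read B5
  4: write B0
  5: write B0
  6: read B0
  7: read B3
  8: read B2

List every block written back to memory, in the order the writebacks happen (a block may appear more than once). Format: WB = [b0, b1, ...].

  0 | R B0 → L0 miss [-]
  1 | R B1 → L1 miss [-]
  2 | W B5 → L1 miss [D]
  3 | R B5 → L1 hit [D]
  4 | W B0 → L0 hit [D]
  5 | W B0 → L0 hit [D]
  6 | R B0 → L0 hit [D]
  7 | R B3 → L1 miss wb→B5 [-]
  8 | R B2 → L0 miss wb→B0 [-]

WB = [5, 0]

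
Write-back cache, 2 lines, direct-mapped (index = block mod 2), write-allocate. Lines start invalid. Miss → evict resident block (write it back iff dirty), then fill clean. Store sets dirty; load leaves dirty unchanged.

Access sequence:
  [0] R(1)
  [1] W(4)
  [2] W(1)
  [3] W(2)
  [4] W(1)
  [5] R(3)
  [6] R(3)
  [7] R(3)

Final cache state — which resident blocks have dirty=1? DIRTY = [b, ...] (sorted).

DIRTY = [2]

0: R B1 -> L1 miss  d=-]
1: W B4 -> L0 miss  d=D]
2: W B1 -> L1 hit  d=D]
3: W B2 -> L0 miss wb->B4  d=D]
4: W B1 -> L1 hit  d=D]
5: R B3 -> L1 miss wb->B1  d=-]
6: R B3 -> L1 hit  d=-]
7: R B3 -> L1 hit  d=-]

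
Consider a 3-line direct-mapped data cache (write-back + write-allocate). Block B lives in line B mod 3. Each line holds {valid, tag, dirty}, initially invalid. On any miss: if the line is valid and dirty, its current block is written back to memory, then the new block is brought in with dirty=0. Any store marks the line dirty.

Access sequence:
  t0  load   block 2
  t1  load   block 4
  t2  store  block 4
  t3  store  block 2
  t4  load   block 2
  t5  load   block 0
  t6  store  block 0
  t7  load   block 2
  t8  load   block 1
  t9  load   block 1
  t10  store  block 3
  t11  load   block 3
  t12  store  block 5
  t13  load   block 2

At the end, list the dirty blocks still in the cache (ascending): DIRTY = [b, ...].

DIRTY = [3]

0: R B2 -> L2 miss  d=-]
1: R B4 -> L1 miss  d=-]
2: W B4 -> L1 hit  d=D]
3: W B2 -> L2 hit  d=D]
4: R B2 -> L2 hit  d=D]
5: R B0 -> L0 miss  d=-]
6: W B0 -> L0 hit  d=D]
7: R B2 -> L2 hit  d=D]
8: R B1 -> L1 miss wb->B4  d=-]
9: R B1 -> L1 hit  d=-]
10: W B3 -> L0 miss wb->B0  d=D]
11: R B3 -> L0 hit  d=D]
12: W B5 -> L2 miss wb->B2  d=D]
13: R B2 -> L2 miss wb->B5  d=-]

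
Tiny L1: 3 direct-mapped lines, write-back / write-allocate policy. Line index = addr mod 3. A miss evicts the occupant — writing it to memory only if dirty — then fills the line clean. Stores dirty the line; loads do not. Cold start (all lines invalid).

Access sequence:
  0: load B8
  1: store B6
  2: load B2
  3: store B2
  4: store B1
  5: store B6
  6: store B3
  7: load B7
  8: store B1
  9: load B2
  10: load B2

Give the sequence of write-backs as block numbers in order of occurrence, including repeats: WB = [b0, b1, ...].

WB = [6, 1]

0: R B8 → L2 miss [-]
1: W B6 → L0 miss [D]
2: R B2 → L2 miss [-]
3: W B2 → L2 hit [D]
4: W B1 → L1 miss [D]
5: W B6 → L0 hit [D]
6: W B3 → L0 miss wb→B6 [D]
7: R B7 → L1 miss wb→B1 [-]
8: W B1 → L1 miss [D]
9: R B2 → L2 hit [D]
10: R B2 → L2 hit [D]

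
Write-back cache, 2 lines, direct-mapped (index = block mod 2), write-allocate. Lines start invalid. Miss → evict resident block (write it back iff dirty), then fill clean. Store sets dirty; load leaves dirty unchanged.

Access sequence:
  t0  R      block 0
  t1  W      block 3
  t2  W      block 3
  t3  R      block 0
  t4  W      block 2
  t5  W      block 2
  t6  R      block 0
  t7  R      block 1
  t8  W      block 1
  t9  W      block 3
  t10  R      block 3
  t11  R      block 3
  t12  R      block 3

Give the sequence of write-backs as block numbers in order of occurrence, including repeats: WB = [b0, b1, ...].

0: R B0 -> L0 miss  d=-]
1: W B3 -> L1 miss  d=D]
2: W B3 -> L1 hit  d=D]
3: R B0 -> L0 hit  d=-]
4: W B2 -> L0 miss  d=D]
5: W B2 -> L0 hit  d=D]
6: R B0 -> L0 miss wb->B2  d=-]
7: R B1 -> L1 miss wb->B3  d=-]
8: W B1 -> L1 hit  d=D]
9: W B3 -> L1 miss wb->B1  d=D]
10: R B3 -> L1 hit  d=D]
11: R B3 -> L1 hit  d=D]
12: R B3 -> L1 hit  d=D]

WB = [2, 3, 1]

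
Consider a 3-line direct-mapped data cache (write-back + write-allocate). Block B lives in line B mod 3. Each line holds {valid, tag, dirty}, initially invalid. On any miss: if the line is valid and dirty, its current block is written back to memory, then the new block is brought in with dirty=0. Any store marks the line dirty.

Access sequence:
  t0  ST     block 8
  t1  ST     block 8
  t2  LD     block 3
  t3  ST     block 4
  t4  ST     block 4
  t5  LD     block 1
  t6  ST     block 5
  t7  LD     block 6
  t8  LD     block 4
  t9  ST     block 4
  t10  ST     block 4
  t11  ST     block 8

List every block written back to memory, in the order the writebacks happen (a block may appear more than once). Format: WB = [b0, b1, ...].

0: W B8 -> L2 miss  d=D]
1: W B8 -> L2 hit  d=D]
2: R B3 -> L0 miss  d=-]
3: W B4 -> L1 miss  d=D]
4: W B4 -> L1 hit  d=D]
5: R B1 -> L1 miss wb->B4  d=-]
6: W B5 -> L2 miss wb->B8  d=D]
7: R B6 -> L0 miss  d=-]
8: R B4 -> L1 miss  d=-]
9: W B4 -> L1 hit  d=D]
10: W B4 -> L1 hit  d=D]
11: W B8 -> L2 miss wb->B5  d=D]

WB = [4, 8, 5]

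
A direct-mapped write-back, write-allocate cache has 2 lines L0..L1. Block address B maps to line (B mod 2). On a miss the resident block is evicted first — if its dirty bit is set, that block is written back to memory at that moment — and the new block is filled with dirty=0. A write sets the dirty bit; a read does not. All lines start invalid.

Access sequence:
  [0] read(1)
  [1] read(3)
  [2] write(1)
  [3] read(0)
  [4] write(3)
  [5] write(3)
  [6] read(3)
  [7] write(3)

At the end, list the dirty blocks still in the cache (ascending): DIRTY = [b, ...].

DIRTY = [3]

  0 | R B1 → L1 miss [-]
  1 | R B3 → L1 miss [-]
  2 | W B1 → L1 miss [D]
  3 | R B0 → L0 miss [-]
  4 | W B3 → L1 miss wb→B1 [D]
  5 | W B3 → L1 hit [D]
  6 | R B3 → L1 hit [D]
  7 | W B3 → L1 hit [D]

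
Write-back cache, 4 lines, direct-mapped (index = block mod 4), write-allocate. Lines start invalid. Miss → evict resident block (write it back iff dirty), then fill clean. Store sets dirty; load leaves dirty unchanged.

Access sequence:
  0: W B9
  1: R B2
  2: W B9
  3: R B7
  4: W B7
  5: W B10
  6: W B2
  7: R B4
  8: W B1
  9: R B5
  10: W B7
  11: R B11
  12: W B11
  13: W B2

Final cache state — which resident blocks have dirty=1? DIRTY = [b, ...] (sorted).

DIRTY = [2, 11]

0: W B9 -> L1 miss  d=D]
1: R B2 -> L2 miss  d=-]
2: W B9 -> L1 hit  d=D]
3: R B7 -> L3 miss  d=-]
4: W B7 -> L3 hit  d=D]
5: W B10 -> L2 miss  d=D]
6: W B2 -> L2 miss wb->B10  d=D]
7: R B4 -> L0 miss  d=-]
8: W B1 -> L1 miss wb->B9  d=D]
9: R B5 -> L1 miss wb->B1  d=-]
10: W B7 -> L3 hit  d=D]
11: R B11 -> L3 miss wb->B7  d=-]
12: W B11 -> L3 hit  d=D]
13: W B2 -> L2 hit  d=D]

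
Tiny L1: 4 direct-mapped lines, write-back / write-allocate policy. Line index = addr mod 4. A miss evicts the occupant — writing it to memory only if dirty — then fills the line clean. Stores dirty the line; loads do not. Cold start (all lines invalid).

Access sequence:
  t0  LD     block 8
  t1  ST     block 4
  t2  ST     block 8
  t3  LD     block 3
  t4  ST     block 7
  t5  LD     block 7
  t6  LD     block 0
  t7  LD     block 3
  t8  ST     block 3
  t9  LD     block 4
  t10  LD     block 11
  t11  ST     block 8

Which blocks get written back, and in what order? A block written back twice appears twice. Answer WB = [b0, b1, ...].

WB = [4, 8, 7, 3]

  0 | R B8 → L0 miss [-]
  1 | W B4 → L0 miss [D]
  2 | W B8 → L0 miss wb→B4 [D]
  3 | R B3 → L3 miss [-]
  4 | W B7 → L3 miss [D]
  5 | R B7 → L3 hit [D]
  6 | R B0 → L0 miss wb→B8 [-]
  7 | R B3 → L3 miss wb→B7 [-]
  8 | W B3 → L3 hit [D]
  9 | R B4 → L0 miss [-]
  10 | R B11 → L3 miss wb→B3 [-]
  11 | W B8 → L0 miss [D]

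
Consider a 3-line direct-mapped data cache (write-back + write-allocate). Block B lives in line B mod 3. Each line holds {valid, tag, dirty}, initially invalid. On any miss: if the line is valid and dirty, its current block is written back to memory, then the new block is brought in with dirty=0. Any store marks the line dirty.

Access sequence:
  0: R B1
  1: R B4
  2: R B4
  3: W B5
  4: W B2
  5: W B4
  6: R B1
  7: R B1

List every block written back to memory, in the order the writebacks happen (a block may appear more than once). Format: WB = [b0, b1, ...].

WB = [5, 4]

  0 | R B1 → L1 miss [-]
  1 | R B4 → L1 miss [-]
  2 | R B4 → L1 hit [-]
  3 | W B5 → L2 miss [D]
  4 | W B2 → L2 miss wb→B5 [D]
  5 | W B4 → L1 hit [D]
  6 | R B1 → L1 miss wb→B4 [-]
  7 | R B1 → L1 hit [-]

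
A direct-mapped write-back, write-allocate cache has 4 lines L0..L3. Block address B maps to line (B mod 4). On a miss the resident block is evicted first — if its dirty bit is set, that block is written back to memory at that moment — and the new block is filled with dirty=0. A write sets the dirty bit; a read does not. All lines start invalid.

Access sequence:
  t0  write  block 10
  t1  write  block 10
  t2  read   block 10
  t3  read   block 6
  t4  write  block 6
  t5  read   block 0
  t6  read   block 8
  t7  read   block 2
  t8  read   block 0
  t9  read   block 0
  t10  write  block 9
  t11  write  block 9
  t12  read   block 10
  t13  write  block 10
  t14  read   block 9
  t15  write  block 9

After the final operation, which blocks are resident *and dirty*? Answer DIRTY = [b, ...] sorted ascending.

0: W B10 -> L2 miss  d=D]
1: W B10 -> L2 hit  d=D]
2: R B10 -> L2 hit  d=D]
3: R B6 -> L2 miss wb->B10  d=-]
4: W B6 -> L2 hit  d=D]
5: R B0 -> L0 miss  d=-]
6: R B8 -> L0 miss  d=-]
7: R B2 -> L2 miss wb->B6  d=-]
8: R B0 -> L0 miss  d=-]
9: R B0 -> L0 hit  d=-]
10: W B9 -> L1 miss  d=D]
11: W B9 -> L1 hit  d=D]
12: R B10 -> L2 miss  d=-]
13: W B10 -> L2 hit  d=D]
14: R B9 -> L1 hit  d=D]
15: W B9 -> L1 hit  d=D]

DIRTY = [9, 10]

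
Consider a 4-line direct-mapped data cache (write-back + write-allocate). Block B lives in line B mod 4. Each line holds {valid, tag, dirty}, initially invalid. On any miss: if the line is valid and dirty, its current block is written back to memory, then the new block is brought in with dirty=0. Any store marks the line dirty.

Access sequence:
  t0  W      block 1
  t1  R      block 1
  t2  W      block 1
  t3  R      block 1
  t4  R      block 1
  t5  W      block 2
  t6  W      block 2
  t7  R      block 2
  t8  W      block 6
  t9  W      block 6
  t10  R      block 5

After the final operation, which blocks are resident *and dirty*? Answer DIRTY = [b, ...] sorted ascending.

DIRTY = [6]

0: W B1 → L1 miss [D]
1: R B1 → L1 hit [D]
2: W B1 → L1 hit [D]
3: R B1 → L1 hit [D]
4: R B1 → L1 hit [D]
5: W B2 → L2 miss [D]
6: W B2 → L2 hit [D]
7: R B2 → L2 hit [D]
8: W B6 → L2 miss wb→B2 [D]
9: W B6 → L2 hit [D]
10: R B5 → L1 miss wb→B1 [-]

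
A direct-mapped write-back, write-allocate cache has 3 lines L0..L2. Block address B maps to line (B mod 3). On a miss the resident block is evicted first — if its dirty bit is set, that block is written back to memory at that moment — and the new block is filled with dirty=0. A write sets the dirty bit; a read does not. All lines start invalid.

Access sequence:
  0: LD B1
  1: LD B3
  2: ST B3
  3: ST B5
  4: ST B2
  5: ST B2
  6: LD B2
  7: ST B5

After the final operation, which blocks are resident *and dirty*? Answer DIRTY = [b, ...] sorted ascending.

DIRTY = [3, 5]

0: R B1 -> L1 miss  d=-]
1: R B3 -> L0 miss  d=-]
2: W B3 -> L0 hit  d=D]
3: W B5 -> L2 miss  d=D]
4: W B2 -> L2 miss wb->B5  d=D]
5: W B2 -> L2 hit  d=D]
6: R B2 -> L2 hit  d=D]
7: W B5 -> L2 miss wb->B2  d=D]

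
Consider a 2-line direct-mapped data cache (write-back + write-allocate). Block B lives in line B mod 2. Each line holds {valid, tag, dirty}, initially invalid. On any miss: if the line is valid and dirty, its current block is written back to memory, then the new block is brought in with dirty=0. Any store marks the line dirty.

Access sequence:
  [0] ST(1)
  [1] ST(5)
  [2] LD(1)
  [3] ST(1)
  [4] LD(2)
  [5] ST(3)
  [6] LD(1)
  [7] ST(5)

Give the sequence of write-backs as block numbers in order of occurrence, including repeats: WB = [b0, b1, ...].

  0 | W B1 → L1 miss [D]
  1 | W B5 → L1 miss wb→B1 [D]
  2 | R B1 → L1 miss wb→B5 [-]
  3 | W B1 → L1 hit [D]
  4 | R B2 → L0 miss [-]
  5 | W B3 → L1 miss wb→B1 [D]
  6 | R B1 → L1 miss wb→B3 [-]
  7 | W B5 → L1 miss [D]

WB = [1, 5, 1, 3]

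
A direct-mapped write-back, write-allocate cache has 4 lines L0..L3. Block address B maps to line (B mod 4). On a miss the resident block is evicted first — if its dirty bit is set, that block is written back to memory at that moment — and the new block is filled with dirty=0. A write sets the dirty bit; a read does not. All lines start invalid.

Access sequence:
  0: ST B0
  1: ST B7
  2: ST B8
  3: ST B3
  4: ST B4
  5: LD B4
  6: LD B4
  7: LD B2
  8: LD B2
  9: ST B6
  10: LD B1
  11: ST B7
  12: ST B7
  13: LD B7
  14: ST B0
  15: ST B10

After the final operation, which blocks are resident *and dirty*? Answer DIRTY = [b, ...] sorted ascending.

0: W B0 -> L0 miss  d=D]
1: W B7 -> L3 miss  d=D]
2: W B8 -> L0 miss wb->B0  d=D]
3: W B3 -> L3 miss wb->B7  d=D]
4: W B4 -> L0 miss wb->B8  d=D]
5: R B4 -> L0 hit  d=D]
6: R B4 -> L0 hit  d=D]
7: R B2 -> L2 miss  d=-]
8: R B2 -> L2 hit  d=-]
9: W B6 -> L2 miss  d=D]
10: R B1 -> L1 miss  d=-]
11: W B7 -> L3 miss wb->B3  d=D]
12: W B7 -> L3 hit  d=D]
13: R B7 -> L3 hit  d=D]
14: W B0 -> L0 miss wb->B4  d=D]
15: W B10 -> L2 miss wb->B6  d=D]

DIRTY = [0, 7, 10]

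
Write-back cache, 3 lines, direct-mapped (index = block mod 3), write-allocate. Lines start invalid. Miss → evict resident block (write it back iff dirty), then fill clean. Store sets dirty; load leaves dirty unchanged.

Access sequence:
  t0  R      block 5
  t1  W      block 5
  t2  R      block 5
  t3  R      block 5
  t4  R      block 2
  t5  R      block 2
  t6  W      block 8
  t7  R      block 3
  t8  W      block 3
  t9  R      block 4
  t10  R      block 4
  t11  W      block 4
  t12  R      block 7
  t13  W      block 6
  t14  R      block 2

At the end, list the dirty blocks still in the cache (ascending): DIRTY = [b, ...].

  0 | R B5 → L2 miss [-]
  1 | W B5 → L2 hit [D]
  2 | R B5 → L2 hit [D]
  3 | R B5 → L2 hit [D]
  4 | R B2 → L2 miss wb→B5 [-]
  5 | R B2 → L2 hit [-]
  6 | W B8 → L2 miss [D]
  7 | R B3 → L0 miss [-]
  8 | W B3 → L0 hit [D]
  9 | R B4 → L1 miss [-]
  10 | R B4 → L1 hit [-]
  11 | W B4 → L1 hit [D]
  12 | R B7 → L1 miss wb→B4 [-]
  13 | W B6 → L0 miss wb→B3 [D]
  14 | R B2 → L2 miss wb→B8 [-]

DIRTY = [6]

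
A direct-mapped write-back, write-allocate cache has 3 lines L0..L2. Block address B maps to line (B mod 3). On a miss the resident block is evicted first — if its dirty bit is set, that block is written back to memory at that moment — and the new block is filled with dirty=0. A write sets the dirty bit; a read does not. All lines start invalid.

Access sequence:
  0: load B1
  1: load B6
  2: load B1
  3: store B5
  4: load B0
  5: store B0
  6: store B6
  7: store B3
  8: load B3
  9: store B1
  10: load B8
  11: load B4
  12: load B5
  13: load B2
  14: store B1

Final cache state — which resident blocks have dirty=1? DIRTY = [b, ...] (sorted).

DIRTY = [1, 3]

0: R B1 -> L1 miss  d=-]
1: R B6 -> L0 miss  d=-]
2: R B1 -> L1 hit  d=-]
3: W B5 -> L2 miss  d=D]
4: R B0 -> L0 miss  d=-]
5: W B0 -> L0 hit  d=D]
6: W B6 -> L0 miss wb->B0  d=D]
7: W B3 -> L0 miss wb->B6  d=D]
8: R B3 -> L0 hit  d=D]
9: W B1 -> L1 hit  d=D]
10: R B8 -> L2 miss wb->B5  d=-]
11: R B4 -> L1 miss wb->B1  d=-]
12: R B5 -> L2 miss  d=-]
13: R B2 -> L2 miss  d=-]
14: W B1 -> L1 miss  d=D]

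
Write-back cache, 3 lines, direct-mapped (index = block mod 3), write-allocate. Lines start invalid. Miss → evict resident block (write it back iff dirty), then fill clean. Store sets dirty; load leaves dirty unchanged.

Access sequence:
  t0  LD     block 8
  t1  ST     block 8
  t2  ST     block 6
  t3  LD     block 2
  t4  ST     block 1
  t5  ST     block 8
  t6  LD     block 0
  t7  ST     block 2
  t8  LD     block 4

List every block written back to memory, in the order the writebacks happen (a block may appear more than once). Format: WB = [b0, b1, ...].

WB = [8, 6, 8, 1]

0: R B8 → L2 miss [-]
1: W B8 → L2 hit [D]
2: W B6 → L0 miss [D]
3: R B2 → L2 miss wb→B8 [-]
4: W B1 → L1 miss [D]
5: W B8 → L2 miss [D]
6: R B0 → L0 miss wb→B6 [-]
7: W B2 → L2 miss wb→B8 [D]
8: R B4 → L1 miss wb→B1 [-]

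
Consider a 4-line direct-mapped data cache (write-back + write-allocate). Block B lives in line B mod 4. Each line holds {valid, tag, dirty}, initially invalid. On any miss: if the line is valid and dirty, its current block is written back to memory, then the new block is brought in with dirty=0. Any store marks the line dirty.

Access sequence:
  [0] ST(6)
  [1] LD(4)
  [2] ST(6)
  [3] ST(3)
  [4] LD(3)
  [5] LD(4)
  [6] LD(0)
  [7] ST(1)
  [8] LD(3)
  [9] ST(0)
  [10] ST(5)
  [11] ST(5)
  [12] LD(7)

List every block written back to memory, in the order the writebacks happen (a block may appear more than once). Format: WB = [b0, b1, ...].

0: W B6 -> L2 miss  d=D]
1: R B4 -> L0 miss  d=-]
2: W B6 -> L2 hit  d=D]
3: W B3 -> L3 miss  d=D]
4: R B3 -> L3 hit  d=D]
5: R B4 -> L0 hit  d=-]
6: R B0 -> L0 miss  d=-]
7: W B1 -> L1 miss  d=D]
8: R B3 -> L3 hit  d=D]
9: W B0 -> L0 hit  d=D]
10: W B5 -> L1 miss wb->B1  d=D]
11: W B5 -> L1 hit  d=D]
12: R B7 -> L3 miss wb->B3  d=-]

WB = [1, 3]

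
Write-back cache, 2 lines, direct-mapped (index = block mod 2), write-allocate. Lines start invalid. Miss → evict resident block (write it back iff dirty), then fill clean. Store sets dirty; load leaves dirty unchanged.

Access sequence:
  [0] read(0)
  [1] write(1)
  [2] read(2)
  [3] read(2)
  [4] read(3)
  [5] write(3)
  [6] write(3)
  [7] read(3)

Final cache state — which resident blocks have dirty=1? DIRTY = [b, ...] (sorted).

  0 | R B0 → L0 miss [-]
  1 | W B1 → L1 miss [D]
  2 | R B2 → L0 miss [-]
  3 | R B2 → L0 hit [-]
  4 | R B3 → L1 miss wb→B1 [-]
  5 | W B3 → L1 hit [D]
  6 | W B3 → L1 hit [D]
  7 | R B3 → L1 hit [D]

DIRTY = [3]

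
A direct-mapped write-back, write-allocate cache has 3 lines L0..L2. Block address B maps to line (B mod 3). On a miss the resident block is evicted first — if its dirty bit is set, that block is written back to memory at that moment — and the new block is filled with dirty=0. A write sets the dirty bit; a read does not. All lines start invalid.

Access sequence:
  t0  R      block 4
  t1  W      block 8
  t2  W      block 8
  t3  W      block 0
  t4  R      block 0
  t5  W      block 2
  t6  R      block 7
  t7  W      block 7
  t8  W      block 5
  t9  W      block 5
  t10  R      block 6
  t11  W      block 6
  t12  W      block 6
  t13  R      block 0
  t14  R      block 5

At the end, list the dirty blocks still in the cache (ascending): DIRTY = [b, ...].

  0 | R B4 → L1 miss [-]
  1 | W B8 → L2 miss [D]
  2 | W B8 → L2 hit [D]
  3 | W B0 → L0 miss [D]
  4 | R B0 → L0 hit [D]
  5 | W B2 → L2 miss wb→B8 [D]
  6 | R B7 → L1 miss [-]
  7 | W B7 → L1 hit [D]
  8 | W B5 → L2 miss wb→B2 [D]
  9 | W B5 → L2 hit [D]
  10 | R B6 → L0 miss wb→B0 [-]
  11 | W B6 → L0 hit [D]
  12 | W B6 → L0 hit [D]
  13 | R B0 → L0 miss wb→B6 [-]
  14 | R B5 → L2 hit [D]

DIRTY = [5, 7]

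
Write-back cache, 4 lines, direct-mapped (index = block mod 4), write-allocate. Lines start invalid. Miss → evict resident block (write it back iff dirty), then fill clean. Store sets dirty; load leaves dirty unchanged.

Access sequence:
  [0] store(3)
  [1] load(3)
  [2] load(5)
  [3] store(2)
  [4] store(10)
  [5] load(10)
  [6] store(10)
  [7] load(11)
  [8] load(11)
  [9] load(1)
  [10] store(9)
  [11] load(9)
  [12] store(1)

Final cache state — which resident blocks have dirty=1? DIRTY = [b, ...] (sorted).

0: W B3 -> L3 miss  d=D]
1: R B3 -> L3 hit  d=D]
2: R B5 -> L1 miss  d=-]
3: W B2 -> L2 miss  d=D]
4: W B10 -> L2 miss wb->B2  d=D]
5: R B10 -> L2 hit  d=D]
6: W B10 -> L2 hit  d=D]
7: R B11 -> L3 miss wb->B3  d=-]
8: R B11 -> L3 hit  d=-]
9: R B1 -> L1 miss  d=-]
10: W B9 -> L1 miss  d=D]
11: R B9 -> L1 hit  d=D]
12: W B1 -> L1 miss wb->B9  d=D]

DIRTY = [1, 10]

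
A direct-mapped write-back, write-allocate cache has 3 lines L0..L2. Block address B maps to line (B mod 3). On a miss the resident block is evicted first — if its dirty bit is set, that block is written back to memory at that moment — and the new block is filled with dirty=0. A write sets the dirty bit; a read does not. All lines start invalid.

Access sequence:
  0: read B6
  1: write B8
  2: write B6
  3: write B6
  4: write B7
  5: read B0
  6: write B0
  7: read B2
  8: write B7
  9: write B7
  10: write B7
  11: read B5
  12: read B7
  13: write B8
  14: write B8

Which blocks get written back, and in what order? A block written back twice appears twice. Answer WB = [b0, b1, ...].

WB = [6, 8]

  0 | R B6 → L0 miss [-]
  1 | W B8 → L2 miss [D]
  2 | W B6 → L0 hit [D]
  3 | W B6 → L0 hit [D]
  4 | W B7 → L1 miss [D]
  5 | R B0 → L0 miss wb→B6 [-]
  6 | W B0 → L0 hit [D]
  7 | R B2 → L2 miss wb→B8 [-]
  8 | W B7 → L1 hit [D]
  9 | W B7 → L1 hit [D]
  10 | W B7 → L1 hit [D]
  11 | R B5 → L2 miss [-]
  12 | R B7 → L1 hit [D]
  13 | W B8 → L2 miss [D]
  14 | W B8 → L2 hit [D]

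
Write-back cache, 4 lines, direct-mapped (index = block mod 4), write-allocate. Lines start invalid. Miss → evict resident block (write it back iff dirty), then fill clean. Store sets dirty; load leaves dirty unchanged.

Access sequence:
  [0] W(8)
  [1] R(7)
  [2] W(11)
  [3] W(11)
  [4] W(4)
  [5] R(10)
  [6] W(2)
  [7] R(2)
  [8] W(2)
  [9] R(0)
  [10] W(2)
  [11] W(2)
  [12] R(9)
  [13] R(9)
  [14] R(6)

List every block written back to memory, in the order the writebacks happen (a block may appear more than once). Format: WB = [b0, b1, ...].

WB = [8, 4, 2]

0: W B8 → L0 miss [D]
1: R B7 → L3 miss [-]
2: W B11 → L3 miss [D]
3: W B11 → L3 hit [D]
4: W B4 → L0 miss wb→B8 [D]
5: R B10 → L2 miss [-]
6: W B2 → L2 miss [D]
7: R B2 → L2 hit [D]
8: W B2 → L2 hit [D]
9: R B0 → L0 miss wb→B4 [-]
10: W B2 → L2 hit [D]
11: W B2 → L2 hit [D]
12: R B9 → L1 miss [-]
13: R B9 → L1 hit [-]
14: R B6 → L2 miss wb→B2 [-]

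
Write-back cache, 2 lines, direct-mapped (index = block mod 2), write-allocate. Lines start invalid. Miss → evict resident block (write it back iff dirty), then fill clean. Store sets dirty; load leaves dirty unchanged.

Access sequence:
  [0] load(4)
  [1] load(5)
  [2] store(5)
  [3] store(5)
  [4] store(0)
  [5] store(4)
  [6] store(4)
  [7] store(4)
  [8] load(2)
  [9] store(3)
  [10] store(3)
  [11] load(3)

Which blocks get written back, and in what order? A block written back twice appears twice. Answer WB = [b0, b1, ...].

  0 | R B4 → L0 miss [-]
  1 | R B5 → L1 miss [-]
  2 | W B5 → L1 hit [D]
  3 | W B5 → L1 hit [D]
  4 | W B0 → L0 miss [D]
  5 | W B4 → L0 miss wb→B0 [D]
  6 | W B4 → L0 hit [D]
  7 | W B4 → L0 hit [D]
  8 | R B2 → L0 miss wb→B4 [-]
  9 | W B3 → L1 miss wb→B5 [D]
  10 | W B3 → L1 hit [D]
  11 | R B3 → L1 hit [D]

WB = [0, 4, 5]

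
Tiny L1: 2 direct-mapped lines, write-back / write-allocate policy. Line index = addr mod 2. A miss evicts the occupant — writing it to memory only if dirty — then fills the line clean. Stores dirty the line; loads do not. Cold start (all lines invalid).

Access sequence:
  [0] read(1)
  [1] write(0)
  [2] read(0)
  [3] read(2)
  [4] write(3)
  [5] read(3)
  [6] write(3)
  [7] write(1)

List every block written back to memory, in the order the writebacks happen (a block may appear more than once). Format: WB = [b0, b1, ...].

WB = [0, 3]

  0 | R B1 → L1 miss [-]
  1 | W B0 → L0 miss [D]
  2 | R B0 → L0 hit [D]
  3 | R B2 → L0 miss wb→B0 [-]
  4 | W B3 → L1 miss [D]
  5 | R B3 → L1 hit [D]
  6 | W B3 → L1 hit [D]
  7 | W B1 → L1 miss wb→B3 [D]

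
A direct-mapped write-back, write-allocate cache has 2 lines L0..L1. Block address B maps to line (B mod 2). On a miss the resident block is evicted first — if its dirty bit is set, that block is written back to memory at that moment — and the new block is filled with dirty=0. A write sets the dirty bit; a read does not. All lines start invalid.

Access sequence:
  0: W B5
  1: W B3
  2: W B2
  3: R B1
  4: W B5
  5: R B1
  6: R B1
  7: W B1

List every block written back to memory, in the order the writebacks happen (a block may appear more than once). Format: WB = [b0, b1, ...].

0: W B5 → L1 miss [D]
1: W B3 → L1 miss wb→B5 [D]
2: W B2 → L0 miss [D]
3: R B1 → L1 miss wb→B3 [-]
4: W B5 → L1 miss [D]
5: R B1 → L1 miss wb→B5 [-]
6: R B1 → L1 hit [-]
7: W B1 → L1 hit [D]

WB = [5, 3, 5]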